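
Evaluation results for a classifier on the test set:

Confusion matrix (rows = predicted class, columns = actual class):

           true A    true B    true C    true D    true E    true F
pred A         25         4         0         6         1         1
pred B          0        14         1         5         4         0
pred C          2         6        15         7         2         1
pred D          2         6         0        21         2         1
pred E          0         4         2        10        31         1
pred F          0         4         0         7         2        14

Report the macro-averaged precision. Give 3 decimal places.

Per-class precision (TP/(TP+FP)):
  A: TP=25, FP=4+0+6+1+1=12 → 25/37 = 0.6757
  B: TP=14, FP=0+1+5+4+0=10 → 14/24 = 0.5833
  C: TP=15, FP=2+6+7+2+1=18 → 15/33 = 0.4545
  D: TP=21, FP=2+6+0+2+1=11 → 21/32 = 0.6563
  E: TP=31, FP=0+4+2+10+1=17 → 31/48 = 0.6458
  F: TP=14, FP=0+4+0+7+2=13 → 14/27 = 0.5185
Macro-precision = mean = (0.6757 + 0.5833 + 0.4545 + 0.6563 + 0.6458 + 0.5185) / 6 = 0.589

0.589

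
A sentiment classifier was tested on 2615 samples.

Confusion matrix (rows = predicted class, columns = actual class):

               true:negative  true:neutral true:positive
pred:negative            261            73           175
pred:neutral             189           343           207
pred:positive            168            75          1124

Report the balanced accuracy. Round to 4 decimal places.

0.6224

Balanced accuracy = mean of per-class recall.
  negative: recall = 261/618 = 0.42233
  neutral: recall = 343/491 = 0.69857
  positive: recall = 1124/1506 = 0.74635
Mean = (0.42233 + 0.69857 + 0.74635) / 3 = 0.6224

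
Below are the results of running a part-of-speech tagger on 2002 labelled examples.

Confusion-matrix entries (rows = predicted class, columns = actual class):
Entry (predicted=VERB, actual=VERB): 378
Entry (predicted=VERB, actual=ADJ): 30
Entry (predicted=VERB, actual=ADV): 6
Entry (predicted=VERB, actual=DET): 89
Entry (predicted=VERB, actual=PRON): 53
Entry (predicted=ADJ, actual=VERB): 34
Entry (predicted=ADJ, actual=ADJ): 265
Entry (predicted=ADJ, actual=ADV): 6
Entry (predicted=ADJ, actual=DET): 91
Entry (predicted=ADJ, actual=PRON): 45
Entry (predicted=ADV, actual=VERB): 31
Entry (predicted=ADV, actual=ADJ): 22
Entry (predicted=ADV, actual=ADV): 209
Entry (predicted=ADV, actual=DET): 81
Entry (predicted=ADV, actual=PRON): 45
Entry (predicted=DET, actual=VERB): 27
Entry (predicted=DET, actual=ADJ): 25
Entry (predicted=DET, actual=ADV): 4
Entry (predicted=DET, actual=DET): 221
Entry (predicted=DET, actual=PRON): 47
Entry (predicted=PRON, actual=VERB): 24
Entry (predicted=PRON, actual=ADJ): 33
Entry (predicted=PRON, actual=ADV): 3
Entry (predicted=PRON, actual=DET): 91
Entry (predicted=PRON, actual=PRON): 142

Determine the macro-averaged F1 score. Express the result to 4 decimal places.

0.5990

Per-class F1 score (2·TP/(2·TP+FP+FN)):
  VERB: TP=378, FP=30+6+89+53=178, FN=34+31+27+24=116 → 756/1050 = 0.72000
  ADJ: TP=265, FP=34+6+91+45=176, FN=30+22+25+33=110 → 530/816 = 0.64951
  ADV: TP=209, FP=31+22+81+45=179, FN=6+6+4+3=19 → 418/616 = 0.67857
  DET: TP=221, FP=27+25+4+47=103, FN=89+91+81+91=352 → 442/897 = 0.49275
  PRON: TP=142, FP=24+33+3+91=151, FN=53+45+45+47=190 → 284/625 = 0.45440
Macro-F1 score = mean = (0.72000 + 0.64951 + 0.67857 + 0.49275 + 0.45440) / 5 = 0.5990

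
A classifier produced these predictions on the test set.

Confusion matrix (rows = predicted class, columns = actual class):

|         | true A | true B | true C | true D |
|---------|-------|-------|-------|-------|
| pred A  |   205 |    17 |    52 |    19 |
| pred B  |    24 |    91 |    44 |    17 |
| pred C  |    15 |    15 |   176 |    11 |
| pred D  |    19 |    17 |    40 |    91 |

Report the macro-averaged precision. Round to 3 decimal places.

Per-class precision (TP/(TP+FP)):
  A: TP=205, FP=17+52+19=88 → 205/293 = 0.6997
  B: TP=91, FP=24+44+17=85 → 91/176 = 0.5170
  C: TP=176, FP=15+15+11=41 → 176/217 = 0.8111
  D: TP=91, FP=19+17+40=76 → 91/167 = 0.5449
Macro-precision = mean = (0.6997 + 0.5170 + 0.8111 + 0.5449) / 4 = 0.643

0.643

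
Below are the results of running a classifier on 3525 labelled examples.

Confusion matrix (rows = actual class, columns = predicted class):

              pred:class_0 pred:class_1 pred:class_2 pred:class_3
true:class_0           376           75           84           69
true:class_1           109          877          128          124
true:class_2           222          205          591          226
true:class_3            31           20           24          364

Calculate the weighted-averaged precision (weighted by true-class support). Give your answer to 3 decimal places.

0.659

Per-class precision (TP/(TP+FP)):
  class_0: TP=376, FP=109+222+31=362 → 376/738 = 0.5095
  class_1: TP=877, FP=75+205+20=300 → 877/1177 = 0.7451
  class_2: TP=591, FP=84+128+24=236 → 591/827 = 0.7146
  class_3: TP=364, FP=69+124+226=419 → 364/783 = 0.4649
Weighted-precision = Σ (supportᵢ/N)·precisionᵢ with N=3525: (604/3525)·0.5095 + (1238/3525)·0.7451 + (1244/3525)·0.7146 + (439/3525)·0.4649 = 0.659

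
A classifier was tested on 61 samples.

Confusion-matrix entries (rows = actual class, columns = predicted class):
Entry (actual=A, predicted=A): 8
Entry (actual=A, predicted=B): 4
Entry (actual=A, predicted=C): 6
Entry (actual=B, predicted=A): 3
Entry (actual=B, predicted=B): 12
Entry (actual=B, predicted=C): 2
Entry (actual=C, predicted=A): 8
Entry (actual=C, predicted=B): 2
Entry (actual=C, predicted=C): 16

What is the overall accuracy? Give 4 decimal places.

0.5902

Accuracy = trace / total = (8+12+16=36) / 61 = 36/61 = 0.5902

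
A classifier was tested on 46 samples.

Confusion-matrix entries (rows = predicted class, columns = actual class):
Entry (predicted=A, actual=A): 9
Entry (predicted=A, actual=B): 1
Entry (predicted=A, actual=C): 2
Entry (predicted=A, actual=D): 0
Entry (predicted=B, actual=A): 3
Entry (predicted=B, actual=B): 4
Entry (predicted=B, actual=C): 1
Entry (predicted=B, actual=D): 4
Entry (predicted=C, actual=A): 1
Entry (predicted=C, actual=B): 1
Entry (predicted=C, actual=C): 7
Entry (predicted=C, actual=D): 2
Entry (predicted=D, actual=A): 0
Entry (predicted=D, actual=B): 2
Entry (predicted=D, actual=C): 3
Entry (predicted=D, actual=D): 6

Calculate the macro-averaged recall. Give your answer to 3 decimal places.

0.558

Per-class recall (TP/(TP+FN)):
  A: TP=9, FN=3+1+0=4 → 9/13 = 0.6923
  B: TP=4, FN=1+1+2=4 → 4/8 = 0.5000
  C: TP=7, FN=2+1+3=6 → 7/13 = 0.5385
  D: TP=6, FN=0+4+2=6 → 6/12 = 0.5000
Macro-recall = mean = (0.6923 + 0.5000 + 0.5385 + 0.5000) / 4 = 0.558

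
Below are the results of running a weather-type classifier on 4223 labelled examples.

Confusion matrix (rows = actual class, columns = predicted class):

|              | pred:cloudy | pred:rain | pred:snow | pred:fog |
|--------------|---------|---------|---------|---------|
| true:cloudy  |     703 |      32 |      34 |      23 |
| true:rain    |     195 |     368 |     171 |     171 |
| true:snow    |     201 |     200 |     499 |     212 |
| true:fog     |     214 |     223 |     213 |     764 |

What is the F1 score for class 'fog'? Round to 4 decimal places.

0.5913

F1 score = 2·TP/(2·TP+FP+FN).
fog: TP=764, FP=23+171+212=406, FN=214+223+213=650 → 1528/2584 = 0.59133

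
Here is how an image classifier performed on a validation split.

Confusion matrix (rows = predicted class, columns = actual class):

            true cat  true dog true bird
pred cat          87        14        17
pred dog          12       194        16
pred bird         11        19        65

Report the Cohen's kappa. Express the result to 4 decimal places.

0.6678

Observed agreement pₒ = trace/N = 346/435 = 0.79540
Expected agreement pₑ = Σ (rowᵢ·colᵢ)/N² = (110·118 + 227·222 + 98·95)/435² = 0.38411
κ = (pₒ − pₑ)/(1 − pₑ) = (0.79540 − 0.38411)/(1 − 0.38411) = 0.6678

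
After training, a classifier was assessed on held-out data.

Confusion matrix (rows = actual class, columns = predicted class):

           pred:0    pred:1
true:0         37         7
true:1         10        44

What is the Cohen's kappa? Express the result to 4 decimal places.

Observed agreement pₒ = trace/N = 81/98 = 0.82653
Expected agreement pₑ = Σ (rowᵢ·colᵢ)/N² = (44·47 + 54·51)/98² = 0.50208
κ = (pₒ − pₑ)/(1 − pₑ) = (0.82653 − 0.50208)/(1 − 0.50208) = 0.6516

0.6516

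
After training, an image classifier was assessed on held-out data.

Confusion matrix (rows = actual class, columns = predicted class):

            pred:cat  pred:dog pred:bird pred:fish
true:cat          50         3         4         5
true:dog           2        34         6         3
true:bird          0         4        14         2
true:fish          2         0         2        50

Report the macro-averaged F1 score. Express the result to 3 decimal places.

0.785

Per-class F1 score (2·TP/(2·TP+FP+FN)):
  cat: TP=50, FP=2+0+2=4, FN=3+4+5=12 → 100/116 = 0.8621
  dog: TP=34, FP=3+4+0=7, FN=2+6+3=11 → 68/86 = 0.7907
  bird: TP=14, FP=4+6+2=12, FN=0+4+2=6 → 28/46 = 0.6087
  fish: TP=50, FP=5+3+2=10, FN=2+0+2=4 → 100/114 = 0.8772
Macro-F1 score = mean = (0.8621 + 0.7907 + 0.6087 + 0.8772) / 4 = 0.785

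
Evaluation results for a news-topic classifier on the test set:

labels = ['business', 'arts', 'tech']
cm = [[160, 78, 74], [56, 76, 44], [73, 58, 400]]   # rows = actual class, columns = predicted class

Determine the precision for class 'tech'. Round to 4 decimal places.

0.7722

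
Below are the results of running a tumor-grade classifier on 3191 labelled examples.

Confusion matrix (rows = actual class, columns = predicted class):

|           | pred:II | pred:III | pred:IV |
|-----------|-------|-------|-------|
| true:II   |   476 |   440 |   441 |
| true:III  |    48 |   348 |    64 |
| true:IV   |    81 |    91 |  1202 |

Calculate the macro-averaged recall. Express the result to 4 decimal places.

Per-class recall (TP/(TP+FN)):
  II: TP=476, FN=440+441=881 → 476/1357 = 0.35077
  III: TP=348, FN=48+64=112 → 348/460 = 0.75652
  IV: TP=1202, FN=81+91=172 → 1202/1374 = 0.87482
Macro-recall = mean = (0.35077 + 0.75652 + 0.87482) / 3 = 0.6607

0.6607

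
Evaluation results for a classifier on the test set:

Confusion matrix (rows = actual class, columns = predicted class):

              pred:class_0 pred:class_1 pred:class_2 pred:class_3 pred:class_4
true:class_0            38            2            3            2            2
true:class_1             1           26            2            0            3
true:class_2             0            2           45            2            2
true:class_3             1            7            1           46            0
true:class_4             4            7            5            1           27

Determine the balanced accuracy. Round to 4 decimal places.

0.7907

Balanced accuracy = mean of per-class recall.
  class_0: recall = 38/47 = 0.80851
  class_1: recall = 26/32 = 0.81250
  class_2: recall = 45/51 = 0.88235
  class_3: recall = 46/55 = 0.83636
  class_4: recall = 27/44 = 0.61364
Mean = (0.80851 + 0.81250 + 0.88235 + 0.83636 + 0.61364) / 5 = 0.7907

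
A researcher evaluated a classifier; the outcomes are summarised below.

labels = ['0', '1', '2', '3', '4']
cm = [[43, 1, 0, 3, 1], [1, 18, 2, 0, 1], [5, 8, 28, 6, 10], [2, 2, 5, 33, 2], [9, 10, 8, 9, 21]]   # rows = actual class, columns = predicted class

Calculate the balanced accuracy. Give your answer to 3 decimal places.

Balanced accuracy = mean of per-class recall.
  0: recall = 43/48 = 0.8958
  1: recall = 18/22 = 0.8182
  2: recall = 28/57 = 0.4912
  3: recall = 33/44 = 0.7500
  4: recall = 21/57 = 0.3684
Mean = (0.8958 + 0.8182 + 0.4912 + 0.7500 + 0.3684) / 5 = 0.665

0.665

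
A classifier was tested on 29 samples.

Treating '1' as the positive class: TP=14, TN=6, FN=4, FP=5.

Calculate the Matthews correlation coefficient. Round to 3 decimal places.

MCC = (TP·TN − FP·FN) / √((TP+FP)(TP+FN)(TN+FP)(TN+FN))
Numerator = 14·6 − 5·4 = 64
Denominator = √(19·18·11·10) = √37620 = 193.9588
MCC = 64 / 193.9588 = 0.330

0.330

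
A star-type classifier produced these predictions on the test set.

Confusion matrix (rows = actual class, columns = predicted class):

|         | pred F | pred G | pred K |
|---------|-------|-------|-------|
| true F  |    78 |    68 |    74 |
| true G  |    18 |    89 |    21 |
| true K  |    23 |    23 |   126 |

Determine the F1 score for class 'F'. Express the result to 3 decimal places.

0.460

F1 score = 2·TP/(2·TP+FP+FN).
F: TP=78, FP=18+23=41, FN=68+74=142 → 156/339 = 0.4602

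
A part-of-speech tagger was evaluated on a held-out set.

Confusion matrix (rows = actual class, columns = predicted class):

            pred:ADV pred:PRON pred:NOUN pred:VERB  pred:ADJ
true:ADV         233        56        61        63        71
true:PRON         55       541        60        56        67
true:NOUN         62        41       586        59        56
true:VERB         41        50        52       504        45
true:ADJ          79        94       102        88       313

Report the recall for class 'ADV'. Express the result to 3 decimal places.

One-vs-rest for 'ADV': TP = diagonal; FP = other classes predicted 'ADV'; FN = 'ADV' predicted as other.
recall = TP/(TP+FN).
ADV: TP=233, FN=56+61+63+71=251 → 233/484 = 0.4814

0.481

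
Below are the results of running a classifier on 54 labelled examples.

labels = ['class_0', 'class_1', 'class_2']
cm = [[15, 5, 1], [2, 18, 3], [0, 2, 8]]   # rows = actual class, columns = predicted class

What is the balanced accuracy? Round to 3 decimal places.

Balanced accuracy = mean of per-class recall.
  class_0: recall = 15/21 = 0.7143
  class_1: recall = 18/23 = 0.7826
  class_2: recall = 8/10 = 0.8000
Mean = (0.7143 + 0.7826 + 0.8000) / 3 = 0.766

0.766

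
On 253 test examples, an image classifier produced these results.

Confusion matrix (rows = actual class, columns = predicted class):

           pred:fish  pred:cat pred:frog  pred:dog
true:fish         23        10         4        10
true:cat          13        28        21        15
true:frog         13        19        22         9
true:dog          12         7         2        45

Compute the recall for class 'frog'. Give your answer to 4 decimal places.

0.3492

Take TP from the diagonal, FP from the rest of the 'frog' prediction marginal, FN from the rest of the 'frog' actual marginal.
recall = TP/(TP+FN).
frog: TP=22, FN=13+19+9=41 → 22/63 = 0.34921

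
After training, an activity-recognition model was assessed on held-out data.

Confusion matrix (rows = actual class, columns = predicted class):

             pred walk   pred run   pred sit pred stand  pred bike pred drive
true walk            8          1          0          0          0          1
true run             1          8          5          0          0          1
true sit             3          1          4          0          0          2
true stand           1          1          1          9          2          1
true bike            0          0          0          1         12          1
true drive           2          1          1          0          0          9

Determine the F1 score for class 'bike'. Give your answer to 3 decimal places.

F1 score = 2·TP/(2·TP+FP+FN).
bike: TP=12, FP=0+0+0+2+0=2, FN=0+0+0+1+1=2 → 24/28 = 0.8571

0.857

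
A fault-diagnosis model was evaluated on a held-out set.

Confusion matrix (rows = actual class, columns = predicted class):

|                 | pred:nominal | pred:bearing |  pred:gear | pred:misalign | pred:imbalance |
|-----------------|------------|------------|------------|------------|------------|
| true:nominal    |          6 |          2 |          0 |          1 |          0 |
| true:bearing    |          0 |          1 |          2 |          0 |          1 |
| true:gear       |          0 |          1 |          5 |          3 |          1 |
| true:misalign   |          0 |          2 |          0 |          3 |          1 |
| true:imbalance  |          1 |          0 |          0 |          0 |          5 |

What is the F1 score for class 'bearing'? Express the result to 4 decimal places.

One-vs-rest for 'bearing': TP = diagonal; FP = other classes predicted 'bearing'; FN = 'bearing' predicted as other.
F1 score = 2·TP/(2·TP+FP+FN).
bearing: TP=1, FP=2+1+2+0=5, FN=0+2+0+1=3 → 2/10 = 0.20000

0.2000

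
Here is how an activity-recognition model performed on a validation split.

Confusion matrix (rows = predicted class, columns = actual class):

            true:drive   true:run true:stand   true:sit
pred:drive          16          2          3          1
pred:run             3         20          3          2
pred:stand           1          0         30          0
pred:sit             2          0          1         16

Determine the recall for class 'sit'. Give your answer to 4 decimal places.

0.8421

Treat 'sit' as positive and all other classes as negative.
recall = TP/(TP+FN).
sit: TP=16, FN=1+2+0=3 → 16/19 = 0.84211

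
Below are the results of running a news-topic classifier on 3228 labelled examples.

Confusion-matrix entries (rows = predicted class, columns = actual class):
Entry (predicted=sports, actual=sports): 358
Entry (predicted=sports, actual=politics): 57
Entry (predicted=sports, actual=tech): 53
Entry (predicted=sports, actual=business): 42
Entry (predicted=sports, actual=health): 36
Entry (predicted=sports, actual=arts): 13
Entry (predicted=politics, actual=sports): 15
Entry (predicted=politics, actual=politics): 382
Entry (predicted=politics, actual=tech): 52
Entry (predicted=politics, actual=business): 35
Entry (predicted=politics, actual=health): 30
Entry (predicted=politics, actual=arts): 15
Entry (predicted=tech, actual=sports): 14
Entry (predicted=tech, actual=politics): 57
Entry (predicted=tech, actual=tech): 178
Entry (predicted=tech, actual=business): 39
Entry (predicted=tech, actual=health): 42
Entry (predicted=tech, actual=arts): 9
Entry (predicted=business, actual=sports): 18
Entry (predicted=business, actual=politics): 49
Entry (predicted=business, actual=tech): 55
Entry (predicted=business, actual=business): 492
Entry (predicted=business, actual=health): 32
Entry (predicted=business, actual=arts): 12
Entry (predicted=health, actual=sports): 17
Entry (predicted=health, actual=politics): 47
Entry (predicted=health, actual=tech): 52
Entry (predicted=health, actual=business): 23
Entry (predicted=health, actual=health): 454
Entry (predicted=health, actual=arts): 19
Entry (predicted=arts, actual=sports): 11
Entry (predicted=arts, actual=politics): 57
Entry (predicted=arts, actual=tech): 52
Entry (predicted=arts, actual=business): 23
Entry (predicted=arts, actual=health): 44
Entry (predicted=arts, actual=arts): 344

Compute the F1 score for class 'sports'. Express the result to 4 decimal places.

F1 score = 2·TP/(2·TP+FP+FN).
sports: TP=358, FP=57+53+42+36+13=201, FN=15+14+18+17+11=75 → 716/992 = 0.72177

0.7218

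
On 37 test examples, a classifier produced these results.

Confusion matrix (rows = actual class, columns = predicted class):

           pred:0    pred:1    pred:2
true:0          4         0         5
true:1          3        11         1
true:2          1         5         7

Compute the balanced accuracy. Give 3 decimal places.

0.572

Balanced accuracy = mean of per-class recall.
  0: recall = 4/9 = 0.4444
  1: recall = 11/15 = 0.7333
  2: recall = 7/13 = 0.5385
Mean = (0.4444 + 0.7333 + 0.5385) / 3 = 0.572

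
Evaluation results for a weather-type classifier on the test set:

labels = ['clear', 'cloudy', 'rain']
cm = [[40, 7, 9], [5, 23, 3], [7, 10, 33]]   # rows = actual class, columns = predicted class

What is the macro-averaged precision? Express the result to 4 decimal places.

Per-class precision (TP/(TP+FP)):
  clear: TP=40, FP=5+7=12 → 40/52 = 0.76923
  cloudy: TP=23, FP=7+10=17 → 23/40 = 0.57500
  rain: TP=33, FP=9+3=12 → 33/45 = 0.73333
Macro-precision = mean = (0.76923 + 0.57500 + 0.73333) / 3 = 0.6925

0.6925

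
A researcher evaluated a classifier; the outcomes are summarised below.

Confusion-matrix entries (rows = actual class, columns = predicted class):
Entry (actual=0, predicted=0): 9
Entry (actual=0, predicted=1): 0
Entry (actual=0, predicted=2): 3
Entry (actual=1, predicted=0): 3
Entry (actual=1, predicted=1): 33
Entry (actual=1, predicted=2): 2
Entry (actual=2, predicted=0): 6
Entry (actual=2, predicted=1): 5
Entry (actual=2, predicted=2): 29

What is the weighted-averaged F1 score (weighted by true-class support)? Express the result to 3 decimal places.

0.795

Per-class F1 score (2·TP/(2·TP+FP+FN)):
  0: TP=9, FP=3+6=9, FN=0+3=3 → 18/30 = 0.6000
  1: TP=33, FP=0+5=5, FN=3+2=5 → 66/76 = 0.8684
  2: TP=29, FP=3+2=5, FN=6+5=11 → 58/74 = 0.7838
Weighted-F1 score = Σ (supportᵢ/N)·F1 scoreᵢ with N=90: (12/90)·0.6000 + (38/90)·0.8684 + (40/90)·0.7838 = 0.795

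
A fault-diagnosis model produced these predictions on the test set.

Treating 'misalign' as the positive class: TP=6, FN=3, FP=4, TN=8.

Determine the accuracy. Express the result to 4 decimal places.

0.6667

Accuracy = (TP+TN)/N = (6+8)/21 = 0.6667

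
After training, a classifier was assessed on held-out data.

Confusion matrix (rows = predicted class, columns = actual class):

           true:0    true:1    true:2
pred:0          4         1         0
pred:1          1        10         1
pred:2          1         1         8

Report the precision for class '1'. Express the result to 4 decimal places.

0.8333

One-vs-rest for '1': TP = diagonal; FP = other classes predicted '1'; FN = '1' predicted as other.
precision = TP/(TP+FP).
1: TP=10, FP=1+1=2 → 10/12 = 0.83333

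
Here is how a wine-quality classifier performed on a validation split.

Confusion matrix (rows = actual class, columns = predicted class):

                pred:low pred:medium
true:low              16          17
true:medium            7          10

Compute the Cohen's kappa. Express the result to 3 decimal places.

Observed agreement pₒ = trace/N = 26/50 = 0.5200
Expected agreement pₑ = Σ (rowᵢ·colᵢ)/N² = (33·23 + 17·27)/50² = 0.4872
κ = (pₒ − pₑ)/(1 − pₑ) = (0.5200 − 0.4872)/(1 − 0.4872) = 0.064

0.064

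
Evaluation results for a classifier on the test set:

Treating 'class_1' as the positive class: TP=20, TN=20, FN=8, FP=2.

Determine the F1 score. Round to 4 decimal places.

0.8000

Precision = TP/(TP+FP) = 20/22 = 0.9091
Recall = TP/(TP+FN) = 20/28 = 0.7143
F1 = 2·TP/(2·TP+FP+FN) = 40/50 = 0.8000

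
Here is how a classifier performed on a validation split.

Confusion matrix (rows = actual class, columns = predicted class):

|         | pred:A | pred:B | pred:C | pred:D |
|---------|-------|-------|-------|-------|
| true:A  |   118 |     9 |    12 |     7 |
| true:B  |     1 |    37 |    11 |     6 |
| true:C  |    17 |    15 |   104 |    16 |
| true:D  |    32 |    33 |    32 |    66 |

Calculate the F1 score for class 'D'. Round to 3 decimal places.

One-vs-rest for 'D': TP = diagonal; FP = other classes predicted 'D'; FN = 'D' predicted as other.
F1 score = 2·TP/(2·TP+FP+FN).
D: TP=66, FP=7+6+16=29, FN=32+33+32=97 → 132/258 = 0.5116

0.512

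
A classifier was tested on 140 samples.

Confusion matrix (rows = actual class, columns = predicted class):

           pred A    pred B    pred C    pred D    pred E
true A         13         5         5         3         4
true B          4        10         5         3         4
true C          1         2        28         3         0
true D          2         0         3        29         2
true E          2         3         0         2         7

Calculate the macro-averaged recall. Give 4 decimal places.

Per-class recall (TP/(TP+FN)):
  A: TP=13, FN=5+5+3+4=17 → 13/30 = 0.43333
  B: TP=10, FN=4+5+3+4=16 → 10/26 = 0.38462
  C: TP=28, FN=1+2+3+0=6 → 28/34 = 0.82353
  D: TP=29, FN=2+0+3+2=7 → 29/36 = 0.80556
  E: TP=7, FN=2+3+0+2=7 → 7/14 = 0.50000
Macro-recall = mean = (0.43333 + 0.38462 + 0.82353 + 0.80556 + 0.50000) / 5 = 0.5894

0.5894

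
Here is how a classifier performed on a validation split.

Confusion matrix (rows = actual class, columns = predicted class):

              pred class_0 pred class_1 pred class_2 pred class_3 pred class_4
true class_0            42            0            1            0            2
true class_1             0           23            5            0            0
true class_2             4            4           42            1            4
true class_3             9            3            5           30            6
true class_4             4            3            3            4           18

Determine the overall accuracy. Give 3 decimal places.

0.728

Accuracy = trace / total = (42+23+42+30+18=155) / 213 = 155/213 = 0.728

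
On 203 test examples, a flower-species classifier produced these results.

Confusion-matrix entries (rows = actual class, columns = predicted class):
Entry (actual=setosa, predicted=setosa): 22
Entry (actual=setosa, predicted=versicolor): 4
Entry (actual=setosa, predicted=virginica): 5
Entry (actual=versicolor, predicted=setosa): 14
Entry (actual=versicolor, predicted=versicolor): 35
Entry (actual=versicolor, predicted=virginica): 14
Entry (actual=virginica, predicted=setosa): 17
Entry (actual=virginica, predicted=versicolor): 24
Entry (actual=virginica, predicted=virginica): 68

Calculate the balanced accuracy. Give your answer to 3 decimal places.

0.630

Balanced accuracy = mean of per-class recall.
  setosa: recall = 22/31 = 0.7097
  versicolor: recall = 35/63 = 0.5556
  virginica: recall = 68/109 = 0.6239
Mean = (0.7097 + 0.5556 + 0.6239) / 3 = 0.630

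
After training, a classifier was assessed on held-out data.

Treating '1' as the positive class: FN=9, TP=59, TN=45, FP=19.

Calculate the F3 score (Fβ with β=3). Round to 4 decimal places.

0.8551

Fβ = (1+β²)·TP / ((1+β²)·TP + β²·FN + FP), with β²=9
= 10·59 / (10·59 + 9·9 + 19) = 0.8551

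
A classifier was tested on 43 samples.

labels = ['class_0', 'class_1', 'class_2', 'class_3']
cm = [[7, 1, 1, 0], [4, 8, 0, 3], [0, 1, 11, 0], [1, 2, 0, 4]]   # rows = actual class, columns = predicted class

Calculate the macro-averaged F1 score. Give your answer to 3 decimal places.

Per-class F1 score (2·TP/(2·TP+FP+FN)):
  class_0: TP=7, FP=4+0+1=5, FN=1+1+0=2 → 14/21 = 0.6667
  class_1: TP=8, FP=1+1+2=4, FN=4+0+3=7 → 16/27 = 0.5926
  class_2: TP=11, FP=1+0+0=1, FN=0+1+0=1 → 22/24 = 0.9167
  class_3: TP=4, FP=0+3+0=3, FN=1+2+0=3 → 8/14 = 0.5714
Macro-F1 score = mean = (0.6667 + 0.5926 + 0.9167 + 0.5714) / 4 = 0.687

0.687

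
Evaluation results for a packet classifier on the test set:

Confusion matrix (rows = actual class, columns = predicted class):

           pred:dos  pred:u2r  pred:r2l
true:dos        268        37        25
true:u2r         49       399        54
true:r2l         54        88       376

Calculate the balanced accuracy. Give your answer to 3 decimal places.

0.778

Balanced accuracy = mean of per-class recall.
  dos: recall = 268/330 = 0.8121
  u2r: recall = 399/502 = 0.7948
  r2l: recall = 376/518 = 0.7259
Mean = (0.8121 + 0.7948 + 0.7259) / 3 = 0.778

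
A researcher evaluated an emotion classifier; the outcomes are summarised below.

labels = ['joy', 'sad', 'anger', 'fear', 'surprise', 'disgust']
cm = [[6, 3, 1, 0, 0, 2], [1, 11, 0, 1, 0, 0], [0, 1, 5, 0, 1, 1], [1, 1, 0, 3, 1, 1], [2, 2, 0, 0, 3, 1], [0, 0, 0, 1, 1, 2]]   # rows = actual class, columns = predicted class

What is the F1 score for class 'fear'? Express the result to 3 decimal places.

0.500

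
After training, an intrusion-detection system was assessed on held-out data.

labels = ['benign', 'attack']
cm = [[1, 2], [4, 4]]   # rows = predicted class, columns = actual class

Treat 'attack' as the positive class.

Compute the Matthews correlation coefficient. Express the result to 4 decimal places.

MCC = (TP·TN − FP·FN) / √((TP+FP)(TP+FN)(TN+FP)(TN+FN))
Numerator = 4·1 − 4·2 = -4
Denominator = √(8·6·5·3) = √720 = 26.8328
MCC = -4 / 26.8328 = -0.1491

-0.1491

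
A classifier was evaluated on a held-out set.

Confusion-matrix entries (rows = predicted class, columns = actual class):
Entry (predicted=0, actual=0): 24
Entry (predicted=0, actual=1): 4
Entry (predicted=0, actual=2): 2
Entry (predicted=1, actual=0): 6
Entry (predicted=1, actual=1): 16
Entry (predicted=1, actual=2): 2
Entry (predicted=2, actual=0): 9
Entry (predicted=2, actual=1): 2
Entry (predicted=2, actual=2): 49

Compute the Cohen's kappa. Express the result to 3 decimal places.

Observed agreement pₒ = trace/N = 89/114 = 0.7807
Expected agreement pₑ = Σ (rowᵢ·colᵢ)/N² = (39·30 + 22·24 + 53·60)/114² = 0.3753
κ = (pₒ − pₑ)/(1 − pₑ) = (0.7807 − 0.3753)/(1 − 0.3753) = 0.649

0.649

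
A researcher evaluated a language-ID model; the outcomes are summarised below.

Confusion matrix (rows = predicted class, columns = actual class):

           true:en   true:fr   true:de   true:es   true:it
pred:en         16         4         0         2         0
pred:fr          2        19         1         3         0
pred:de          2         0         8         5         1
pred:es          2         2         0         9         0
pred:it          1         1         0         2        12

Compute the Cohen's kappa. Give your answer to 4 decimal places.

Observed agreement pₒ = trace/N = 64/92 = 0.69565
Expected agreement pₑ = Σ (rowᵢ·colᵢ)/N² = (23·22 + 26·25 + 9·16 + 21·13 + 13·16)/92² = 0.21042
κ = (pₒ − pₑ)/(1 − pₑ) = (0.69565 − 0.21042)/(1 − 0.21042) = 0.6145

0.6145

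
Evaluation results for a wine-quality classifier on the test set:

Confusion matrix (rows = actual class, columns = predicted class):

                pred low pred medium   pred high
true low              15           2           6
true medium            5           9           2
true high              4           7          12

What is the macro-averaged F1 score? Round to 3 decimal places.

Per-class F1 score (2·TP/(2·TP+FP+FN)):
  low: TP=15, FP=5+4=9, FN=2+6=8 → 30/47 = 0.6383
  medium: TP=9, FP=2+7=9, FN=5+2=7 → 18/34 = 0.5294
  high: TP=12, FP=6+2=8, FN=4+7=11 → 24/43 = 0.5581
Macro-F1 score = mean = (0.6383 + 0.5294 + 0.5581) / 3 = 0.575

0.575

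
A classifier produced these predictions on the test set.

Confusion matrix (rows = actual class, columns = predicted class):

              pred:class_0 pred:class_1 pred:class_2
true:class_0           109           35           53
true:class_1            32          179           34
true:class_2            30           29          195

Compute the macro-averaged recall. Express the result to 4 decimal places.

0.6839

Per-class recall (TP/(TP+FN)):
  class_0: TP=109, FN=35+53=88 → 109/197 = 0.55330
  class_1: TP=179, FN=32+34=66 → 179/245 = 0.73061
  class_2: TP=195, FN=30+29=59 → 195/254 = 0.76772
Macro-recall = mean = (0.55330 + 0.73061 + 0.76772) / 3 = 0.6839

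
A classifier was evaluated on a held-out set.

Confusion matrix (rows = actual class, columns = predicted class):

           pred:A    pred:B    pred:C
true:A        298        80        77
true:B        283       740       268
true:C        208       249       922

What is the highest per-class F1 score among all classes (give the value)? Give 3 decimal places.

0.697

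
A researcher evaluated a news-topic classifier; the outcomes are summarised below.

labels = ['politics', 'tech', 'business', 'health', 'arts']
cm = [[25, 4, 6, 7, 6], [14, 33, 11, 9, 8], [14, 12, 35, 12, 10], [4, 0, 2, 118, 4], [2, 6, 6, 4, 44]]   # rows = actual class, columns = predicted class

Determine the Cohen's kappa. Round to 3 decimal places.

0.539

Observed agreement pₒ = trace/N = 255/396 = 0.6439
Expected agreement pₑ = Σ (rowᵢ·colᵢ)/N² = (48·59 + 75·55 + 83·60 + 128·150 + 62·72)/396² = 0.2270
κ = (pₒ − pₑ)/(1 − pₑ) = (0.6439 − 0.2270)/(1 − 0.2270) = 0.539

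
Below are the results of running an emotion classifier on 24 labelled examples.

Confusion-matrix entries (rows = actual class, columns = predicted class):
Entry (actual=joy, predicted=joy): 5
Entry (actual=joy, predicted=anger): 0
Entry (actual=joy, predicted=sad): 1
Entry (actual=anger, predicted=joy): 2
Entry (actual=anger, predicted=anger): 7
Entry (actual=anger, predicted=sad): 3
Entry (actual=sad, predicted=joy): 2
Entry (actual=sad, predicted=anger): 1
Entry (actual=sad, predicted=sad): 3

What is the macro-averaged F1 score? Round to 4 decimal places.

0.6094

Per-class F1 score (2·TP/(2·TP+FP+FN)):
  joy: TP=5, FP=2+2=4, FN=0+1=1 → 10/15 = 0.66667
  anger: TP=7, FP=0+1=1, FN=2+3=5 → 14/20 = 0.70000
  sad: TP=3, FP=1+3=4, FN=2+1=3 → 6/13 = 0.46154
Macro-F1 score = mean = (0.66667 + 0.70000 + 0.46154) / 3 = 0.6094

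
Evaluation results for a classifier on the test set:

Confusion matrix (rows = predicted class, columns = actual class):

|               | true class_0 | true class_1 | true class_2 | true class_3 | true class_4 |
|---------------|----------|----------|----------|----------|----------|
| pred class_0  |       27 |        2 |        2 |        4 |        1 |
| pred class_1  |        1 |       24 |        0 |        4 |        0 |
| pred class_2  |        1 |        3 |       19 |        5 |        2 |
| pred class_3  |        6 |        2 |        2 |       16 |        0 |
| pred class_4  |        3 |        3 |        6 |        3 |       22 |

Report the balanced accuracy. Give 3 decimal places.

Balanced accuracy = mean of per-class recall.
  class_0: recall = 27/38 = 0.7105
  class_1: recall = 24/34 = 0.7059
  class_2: recall = 19/29 = 0.6552
  class_3: recall = 16/32 = 0.5000
  class_4: recall = 22/25 = 0.8800
Mean = (0.7105 + 0.7059 + 0.6552 + 0.5000 + 0.8800) / 5 = 0.690

0.690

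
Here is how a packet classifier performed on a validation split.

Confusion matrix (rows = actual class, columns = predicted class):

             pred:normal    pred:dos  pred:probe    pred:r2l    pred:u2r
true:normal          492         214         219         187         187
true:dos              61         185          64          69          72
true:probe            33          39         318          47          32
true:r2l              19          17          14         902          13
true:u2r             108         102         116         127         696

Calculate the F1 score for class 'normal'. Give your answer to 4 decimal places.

0.4891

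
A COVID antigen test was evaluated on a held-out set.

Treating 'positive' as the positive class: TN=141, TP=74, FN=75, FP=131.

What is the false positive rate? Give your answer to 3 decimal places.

0.482

FPR = FP/(FP+TN) = 131/(131+141) = 0.482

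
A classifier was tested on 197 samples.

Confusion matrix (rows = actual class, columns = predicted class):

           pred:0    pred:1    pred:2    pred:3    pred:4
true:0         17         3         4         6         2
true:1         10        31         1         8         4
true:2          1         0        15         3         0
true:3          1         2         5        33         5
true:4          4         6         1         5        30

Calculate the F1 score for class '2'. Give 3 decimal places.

0.667

One-vs-rest for '2': TP = diagonal; FP = other classes predicted '2'; FN = '2' predicted as other.
F1 score = 2·TP/(2·TP+FP+FN).
2: TP=15, FP=4+1+5+1=11, FN=1+0+3+0=4 → 30/45 = 0.6667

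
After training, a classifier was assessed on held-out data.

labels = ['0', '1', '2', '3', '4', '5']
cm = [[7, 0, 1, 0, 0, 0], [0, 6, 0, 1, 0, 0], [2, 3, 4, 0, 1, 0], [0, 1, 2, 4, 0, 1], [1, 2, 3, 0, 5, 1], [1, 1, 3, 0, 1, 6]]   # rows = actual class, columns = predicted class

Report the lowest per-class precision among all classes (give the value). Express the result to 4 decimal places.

0.3077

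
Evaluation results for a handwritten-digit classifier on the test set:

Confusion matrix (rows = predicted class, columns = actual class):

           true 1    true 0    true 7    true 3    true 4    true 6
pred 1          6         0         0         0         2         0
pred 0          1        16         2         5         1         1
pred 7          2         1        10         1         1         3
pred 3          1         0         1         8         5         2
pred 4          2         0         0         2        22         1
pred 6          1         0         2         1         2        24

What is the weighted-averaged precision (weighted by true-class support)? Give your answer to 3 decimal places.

Per-class precision (TP/(TP+FP)):
  1: TP=6, FP=0+0+0+2+0=2 → 6/8 = 0.7500
  0: TP=16, FP=1+2+5+1+1=10 → 16/26 = 0.6154
  7: TP=10, FP=2+1+1+1+3=8 → 10/18 = 0.5556
  3: TP=8, FP=1+0+1+5+2=9 → 8/17 = 0.4706
  4: TP=22, FP=2+0+0+2+1=5 → 22/27 = 0.8148
  6: TP=24, FP=1+0+2+1+2=6 → 24/30 = 0.8000
Weighted-precision = Σ (supportᵢ/N)·precisionᵢ with N=126: (13/126)·0.7500 + (17/126)·0.6154 + (15/126)·0.5556 + (17/126)·0.4706 + (33/126)·0.8148 + (31/126)·0.8000 = 0.700

0.700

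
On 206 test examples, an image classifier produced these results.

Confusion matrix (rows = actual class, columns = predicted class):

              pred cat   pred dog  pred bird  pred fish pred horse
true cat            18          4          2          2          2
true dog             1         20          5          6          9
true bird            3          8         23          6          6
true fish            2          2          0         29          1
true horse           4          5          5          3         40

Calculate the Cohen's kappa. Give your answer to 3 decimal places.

Observed agreement pₒ = trace/N = 130/206 = 0.6311
Expected agreement pₑ = Σ (rowᵢ·colᵢ)/N² = (28·28 + 41·39 + 46·35 + 34·46 + 57·58)/206² = 0.2089
κ = (pₒ − pₑ)/(1 − pₑ) = (0.6311 − 0.2089)/(1 − 0.2089) = 0.534

0.534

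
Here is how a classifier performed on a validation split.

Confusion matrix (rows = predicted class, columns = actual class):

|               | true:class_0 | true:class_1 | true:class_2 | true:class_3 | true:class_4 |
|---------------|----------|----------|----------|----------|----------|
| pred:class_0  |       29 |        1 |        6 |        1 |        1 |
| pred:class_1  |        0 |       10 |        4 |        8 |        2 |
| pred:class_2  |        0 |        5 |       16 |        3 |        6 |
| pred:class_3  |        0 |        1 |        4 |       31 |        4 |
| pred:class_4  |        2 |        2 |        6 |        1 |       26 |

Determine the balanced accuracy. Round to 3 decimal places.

0.655

Balanced accuracy = mean of per-class recall.
  class_0: recall = 29/31 = 0.9355
  class_1: recall = 10/19 = 0.5263
  class_2: recall = 16/36 = 0.4444
  class_3: recall = 31/44 = 0.7045
  class_4: recall = 26/39 = 0.6667
Mean = (0.9355 + 0.5263 + 0.4444 + 0.7045 + 0.6667) / 5 = 0.655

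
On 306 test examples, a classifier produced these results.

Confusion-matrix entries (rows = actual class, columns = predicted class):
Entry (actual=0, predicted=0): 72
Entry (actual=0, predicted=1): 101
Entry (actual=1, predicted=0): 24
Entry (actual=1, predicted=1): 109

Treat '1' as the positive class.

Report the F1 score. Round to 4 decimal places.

0.6356

Precision = TP/(TP+FP) = 109/210 = 0.5190
Recall = TP/(TP+FN) = 109/133 = 0.8195
F1 = 2·TP/(2·TP+FP+FN) = 218/343 = 0.6356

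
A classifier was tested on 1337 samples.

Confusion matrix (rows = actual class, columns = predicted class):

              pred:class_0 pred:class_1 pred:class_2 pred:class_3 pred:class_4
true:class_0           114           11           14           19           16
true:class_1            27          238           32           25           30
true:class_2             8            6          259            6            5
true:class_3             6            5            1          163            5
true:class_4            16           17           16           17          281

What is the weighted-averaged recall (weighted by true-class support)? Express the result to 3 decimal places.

Per-class recall (TP/(TP+FN)):
  class_0: TP=114, FN=11+14+19+16=60 → 114/174 = 0.6552
  class_1: TP=238, FN=27+32+25+30=114 → 238/352 = 0.6761
  class_2: TP=259, FN=8+6+6+5=25 → 259/284 = 0.9120
  class_3: TP=163, FN=6+5+1+5=17 → 163/180 = 0.9056
  class_4: TP=281, FN=16+17+16+17=66 → 281/347 = 0.8098
Weighted-recall = Σ (supportᵢ/N)·recallᵢ with N=1337: (174/1337)·0.6552 + (352/1337)·0.6761 + (284/1337)·0.9120 + (180/1337)·0.9056 + (347/1337)·0.8098 = 0.789

0.789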